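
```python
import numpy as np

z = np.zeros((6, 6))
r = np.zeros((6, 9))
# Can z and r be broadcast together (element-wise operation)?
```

No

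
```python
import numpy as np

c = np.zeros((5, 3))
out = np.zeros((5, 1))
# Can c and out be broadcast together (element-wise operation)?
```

Yes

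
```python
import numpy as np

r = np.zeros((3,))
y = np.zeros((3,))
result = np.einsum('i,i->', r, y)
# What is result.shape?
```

()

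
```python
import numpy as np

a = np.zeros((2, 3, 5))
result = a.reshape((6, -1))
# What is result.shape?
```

(6, 5)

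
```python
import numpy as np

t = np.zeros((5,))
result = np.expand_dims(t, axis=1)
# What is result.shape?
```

(5, 1)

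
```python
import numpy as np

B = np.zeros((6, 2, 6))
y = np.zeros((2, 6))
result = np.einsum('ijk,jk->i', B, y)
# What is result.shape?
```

(6,)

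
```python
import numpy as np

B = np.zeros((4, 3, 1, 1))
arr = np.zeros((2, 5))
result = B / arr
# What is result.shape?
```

(4, 3, 2, 5)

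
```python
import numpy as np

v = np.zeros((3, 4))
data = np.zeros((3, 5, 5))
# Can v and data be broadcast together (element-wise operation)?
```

No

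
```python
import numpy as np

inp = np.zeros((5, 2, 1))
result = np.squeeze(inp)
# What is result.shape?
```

(5, 2)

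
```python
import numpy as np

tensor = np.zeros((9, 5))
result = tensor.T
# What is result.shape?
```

(5, 9)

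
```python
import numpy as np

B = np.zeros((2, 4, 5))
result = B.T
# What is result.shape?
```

(5, 4, 2)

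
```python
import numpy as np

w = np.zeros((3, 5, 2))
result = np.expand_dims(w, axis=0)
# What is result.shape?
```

(1, 3, 5, 2)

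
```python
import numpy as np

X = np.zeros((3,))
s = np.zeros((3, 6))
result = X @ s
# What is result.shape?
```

(6,)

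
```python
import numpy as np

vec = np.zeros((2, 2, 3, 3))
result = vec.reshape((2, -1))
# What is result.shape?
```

(2, 18)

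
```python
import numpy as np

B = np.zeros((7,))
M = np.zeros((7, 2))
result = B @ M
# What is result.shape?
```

(2,)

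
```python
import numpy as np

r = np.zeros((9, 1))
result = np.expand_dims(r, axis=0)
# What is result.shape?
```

(1, 9, 1)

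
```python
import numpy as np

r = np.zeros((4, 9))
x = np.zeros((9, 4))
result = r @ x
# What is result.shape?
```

(4, 4)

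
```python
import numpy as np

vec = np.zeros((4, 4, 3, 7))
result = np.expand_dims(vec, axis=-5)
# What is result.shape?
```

(1, 4, 4, 3, 7)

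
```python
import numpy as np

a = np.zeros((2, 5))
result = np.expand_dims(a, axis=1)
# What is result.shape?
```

(2, 1, 5)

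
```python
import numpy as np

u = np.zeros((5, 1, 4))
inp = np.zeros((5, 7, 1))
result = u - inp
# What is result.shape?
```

(5, 7, 4)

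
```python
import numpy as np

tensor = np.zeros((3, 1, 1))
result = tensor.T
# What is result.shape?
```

(1, 1, 3)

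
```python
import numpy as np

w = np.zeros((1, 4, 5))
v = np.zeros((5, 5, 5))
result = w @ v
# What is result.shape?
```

(5, 4, 5)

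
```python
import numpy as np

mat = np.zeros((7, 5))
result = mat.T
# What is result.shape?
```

(5, 7)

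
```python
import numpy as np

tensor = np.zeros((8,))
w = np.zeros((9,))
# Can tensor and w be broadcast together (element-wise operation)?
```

No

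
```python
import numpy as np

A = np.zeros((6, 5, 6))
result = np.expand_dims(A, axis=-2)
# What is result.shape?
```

(6, 5, 1, 6)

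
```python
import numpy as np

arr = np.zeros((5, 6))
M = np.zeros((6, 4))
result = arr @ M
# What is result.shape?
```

(5, 4)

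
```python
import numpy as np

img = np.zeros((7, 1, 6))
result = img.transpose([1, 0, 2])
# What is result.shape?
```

(1, 7, 6)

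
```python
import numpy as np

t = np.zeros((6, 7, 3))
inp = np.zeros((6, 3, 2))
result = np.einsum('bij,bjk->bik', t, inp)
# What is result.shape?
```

(6, 7, 2)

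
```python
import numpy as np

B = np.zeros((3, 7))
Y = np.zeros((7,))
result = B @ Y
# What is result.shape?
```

(3,)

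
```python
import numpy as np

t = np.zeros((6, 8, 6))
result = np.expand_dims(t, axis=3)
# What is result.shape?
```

(6, 8, 6, 1)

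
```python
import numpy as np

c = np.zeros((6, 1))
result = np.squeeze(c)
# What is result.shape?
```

(6,)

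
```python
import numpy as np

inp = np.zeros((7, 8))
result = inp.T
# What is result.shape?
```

(8, 7)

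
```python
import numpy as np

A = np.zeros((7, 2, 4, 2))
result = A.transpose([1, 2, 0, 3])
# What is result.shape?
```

(2, 4, 7, 2)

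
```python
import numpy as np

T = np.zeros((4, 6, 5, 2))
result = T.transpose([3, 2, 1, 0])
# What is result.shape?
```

(2, 5, 6, 4)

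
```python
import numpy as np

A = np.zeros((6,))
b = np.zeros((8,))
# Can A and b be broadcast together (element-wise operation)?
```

No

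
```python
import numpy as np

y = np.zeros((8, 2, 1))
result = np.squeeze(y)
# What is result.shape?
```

(8, 2)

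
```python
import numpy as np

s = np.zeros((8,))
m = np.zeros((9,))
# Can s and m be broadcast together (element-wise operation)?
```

No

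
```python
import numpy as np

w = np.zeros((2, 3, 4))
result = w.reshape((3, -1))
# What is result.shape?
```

(3, 8)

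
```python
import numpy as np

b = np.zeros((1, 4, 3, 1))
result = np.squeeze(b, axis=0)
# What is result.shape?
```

(4, 3, 1)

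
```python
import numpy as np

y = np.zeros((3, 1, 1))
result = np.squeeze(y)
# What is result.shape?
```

(3,)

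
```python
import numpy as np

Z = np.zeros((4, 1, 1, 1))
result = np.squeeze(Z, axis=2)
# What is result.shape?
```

(4, 1, 1)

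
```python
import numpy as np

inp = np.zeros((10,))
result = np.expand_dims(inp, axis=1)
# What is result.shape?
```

(10, 1)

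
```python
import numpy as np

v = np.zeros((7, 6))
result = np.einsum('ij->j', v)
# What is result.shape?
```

(6,)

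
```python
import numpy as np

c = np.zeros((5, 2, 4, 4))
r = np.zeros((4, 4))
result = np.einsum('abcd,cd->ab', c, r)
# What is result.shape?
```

(5, 2)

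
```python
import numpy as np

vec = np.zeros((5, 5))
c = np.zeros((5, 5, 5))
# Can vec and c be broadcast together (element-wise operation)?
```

Yes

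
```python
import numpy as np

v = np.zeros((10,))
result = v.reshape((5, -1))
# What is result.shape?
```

(5, 2)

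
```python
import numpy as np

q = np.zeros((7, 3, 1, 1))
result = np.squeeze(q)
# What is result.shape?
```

(7, 3)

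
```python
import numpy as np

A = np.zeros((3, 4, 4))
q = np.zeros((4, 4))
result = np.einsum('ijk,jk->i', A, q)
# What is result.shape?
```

(3,)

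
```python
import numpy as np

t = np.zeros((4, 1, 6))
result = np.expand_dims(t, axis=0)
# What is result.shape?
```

(1, 4, 1, 6)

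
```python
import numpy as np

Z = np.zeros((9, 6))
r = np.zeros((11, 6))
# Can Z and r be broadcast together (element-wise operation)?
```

No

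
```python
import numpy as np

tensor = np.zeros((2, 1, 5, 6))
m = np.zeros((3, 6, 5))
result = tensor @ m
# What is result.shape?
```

(2, 3, 5, 5)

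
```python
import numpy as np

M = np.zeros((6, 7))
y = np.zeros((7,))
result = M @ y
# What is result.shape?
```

(6,)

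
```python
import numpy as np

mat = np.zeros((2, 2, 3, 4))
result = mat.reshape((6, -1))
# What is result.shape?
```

(6, 8)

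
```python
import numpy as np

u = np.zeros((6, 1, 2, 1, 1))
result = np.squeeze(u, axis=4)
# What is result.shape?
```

(6, 1, 2, 1)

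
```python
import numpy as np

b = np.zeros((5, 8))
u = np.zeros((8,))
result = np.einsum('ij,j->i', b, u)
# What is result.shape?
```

(5,)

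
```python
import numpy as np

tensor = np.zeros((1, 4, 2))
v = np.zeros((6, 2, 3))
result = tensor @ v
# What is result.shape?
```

(6, 4, 3)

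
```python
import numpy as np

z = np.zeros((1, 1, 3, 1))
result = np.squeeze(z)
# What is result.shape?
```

(3,)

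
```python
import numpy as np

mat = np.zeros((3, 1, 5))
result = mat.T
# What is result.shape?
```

(5, 1, 3)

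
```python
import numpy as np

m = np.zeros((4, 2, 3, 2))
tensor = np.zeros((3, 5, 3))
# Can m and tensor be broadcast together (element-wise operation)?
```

No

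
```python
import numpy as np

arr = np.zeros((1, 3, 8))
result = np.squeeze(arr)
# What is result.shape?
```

(3, 8)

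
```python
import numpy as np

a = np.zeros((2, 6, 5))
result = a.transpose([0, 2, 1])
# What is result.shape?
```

(2, 5, 6)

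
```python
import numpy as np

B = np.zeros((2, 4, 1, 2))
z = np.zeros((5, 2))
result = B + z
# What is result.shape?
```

(2, 4, 5, 2)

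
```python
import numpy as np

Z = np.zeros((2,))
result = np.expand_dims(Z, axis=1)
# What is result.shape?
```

(2, 1)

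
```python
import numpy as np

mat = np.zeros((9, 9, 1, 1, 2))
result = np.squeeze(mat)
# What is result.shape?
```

(9, 9, 2)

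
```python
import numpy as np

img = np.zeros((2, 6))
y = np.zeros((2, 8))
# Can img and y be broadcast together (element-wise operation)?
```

No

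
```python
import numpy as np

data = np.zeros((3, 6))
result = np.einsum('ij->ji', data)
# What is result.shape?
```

(6, 3)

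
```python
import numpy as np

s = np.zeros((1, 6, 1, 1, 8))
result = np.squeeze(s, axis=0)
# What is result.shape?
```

(6, 1, 1, 8)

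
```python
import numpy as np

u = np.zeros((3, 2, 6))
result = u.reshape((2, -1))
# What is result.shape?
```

(2, 18)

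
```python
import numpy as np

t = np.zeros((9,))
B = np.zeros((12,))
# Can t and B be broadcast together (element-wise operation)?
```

No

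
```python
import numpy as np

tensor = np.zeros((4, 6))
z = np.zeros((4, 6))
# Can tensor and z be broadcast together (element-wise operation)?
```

Yes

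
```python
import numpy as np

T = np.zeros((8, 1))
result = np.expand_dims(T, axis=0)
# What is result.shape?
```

(1, 8, 1)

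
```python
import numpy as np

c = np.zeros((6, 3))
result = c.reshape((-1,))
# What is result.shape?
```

(18,)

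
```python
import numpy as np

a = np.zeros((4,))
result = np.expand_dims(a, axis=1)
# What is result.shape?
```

(4, 1)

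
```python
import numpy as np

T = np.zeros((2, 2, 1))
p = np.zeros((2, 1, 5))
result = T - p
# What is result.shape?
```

(2, 2, 5)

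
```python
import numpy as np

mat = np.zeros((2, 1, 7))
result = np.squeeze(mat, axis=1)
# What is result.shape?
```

(2, 7)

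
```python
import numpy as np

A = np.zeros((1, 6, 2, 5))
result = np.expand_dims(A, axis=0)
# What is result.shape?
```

(1, 1, 6, 2, 5)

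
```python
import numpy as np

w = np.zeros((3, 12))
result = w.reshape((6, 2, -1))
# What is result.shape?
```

(6, 2, 3)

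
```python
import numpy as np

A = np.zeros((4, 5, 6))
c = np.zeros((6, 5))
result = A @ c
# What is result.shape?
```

(4, 5, 5)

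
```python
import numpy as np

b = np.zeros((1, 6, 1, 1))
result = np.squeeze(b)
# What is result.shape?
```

(6,)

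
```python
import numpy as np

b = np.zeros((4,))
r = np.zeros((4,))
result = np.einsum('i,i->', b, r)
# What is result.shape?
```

()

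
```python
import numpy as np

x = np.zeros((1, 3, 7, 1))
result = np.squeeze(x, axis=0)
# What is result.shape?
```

(3, 7, 1)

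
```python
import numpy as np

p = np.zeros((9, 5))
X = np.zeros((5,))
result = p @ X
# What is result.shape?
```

(9,)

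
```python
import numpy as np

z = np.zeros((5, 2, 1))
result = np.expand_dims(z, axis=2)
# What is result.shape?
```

(5, 2, 1, 1)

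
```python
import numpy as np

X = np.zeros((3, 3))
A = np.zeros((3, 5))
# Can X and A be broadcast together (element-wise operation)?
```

No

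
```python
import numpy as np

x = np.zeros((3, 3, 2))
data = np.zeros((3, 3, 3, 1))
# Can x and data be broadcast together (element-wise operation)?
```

Yes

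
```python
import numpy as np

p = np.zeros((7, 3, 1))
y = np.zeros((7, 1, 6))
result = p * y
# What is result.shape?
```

(7, 3, 6)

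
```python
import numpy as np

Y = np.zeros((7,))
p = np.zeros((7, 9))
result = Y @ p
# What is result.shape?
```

(9,)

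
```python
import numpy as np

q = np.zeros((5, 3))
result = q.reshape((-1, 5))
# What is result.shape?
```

(3, 5)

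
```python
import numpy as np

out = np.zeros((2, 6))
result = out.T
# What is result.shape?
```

(6, 2)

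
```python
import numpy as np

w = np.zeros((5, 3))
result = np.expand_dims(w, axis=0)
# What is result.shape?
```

(1, 5, 3)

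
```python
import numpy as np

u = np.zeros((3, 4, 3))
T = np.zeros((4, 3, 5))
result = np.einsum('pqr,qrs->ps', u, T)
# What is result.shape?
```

(3, 5)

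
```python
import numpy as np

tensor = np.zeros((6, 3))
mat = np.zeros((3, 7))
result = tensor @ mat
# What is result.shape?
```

(6, 7)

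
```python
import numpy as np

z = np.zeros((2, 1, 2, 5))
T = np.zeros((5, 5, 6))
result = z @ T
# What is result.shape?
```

(2, 5, 2, 6)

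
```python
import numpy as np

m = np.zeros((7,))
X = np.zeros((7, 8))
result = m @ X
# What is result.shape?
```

(8,)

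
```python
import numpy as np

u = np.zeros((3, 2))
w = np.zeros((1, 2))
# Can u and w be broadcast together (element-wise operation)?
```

Yes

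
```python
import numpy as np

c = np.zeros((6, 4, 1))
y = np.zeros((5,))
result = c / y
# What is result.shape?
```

(6, 4, 5)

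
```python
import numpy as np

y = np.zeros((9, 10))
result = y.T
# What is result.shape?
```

(10, 9)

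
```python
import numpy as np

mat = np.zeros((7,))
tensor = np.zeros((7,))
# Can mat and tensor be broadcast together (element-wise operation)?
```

Yes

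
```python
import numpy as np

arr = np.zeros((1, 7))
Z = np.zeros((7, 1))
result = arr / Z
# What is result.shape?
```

(7, 7)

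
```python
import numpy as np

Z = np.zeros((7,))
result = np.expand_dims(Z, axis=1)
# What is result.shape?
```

(7, 1)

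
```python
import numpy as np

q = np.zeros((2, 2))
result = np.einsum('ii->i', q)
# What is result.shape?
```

(2,)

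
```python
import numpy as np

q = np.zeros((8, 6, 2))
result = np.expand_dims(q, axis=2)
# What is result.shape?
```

(8, 6, 1, 2)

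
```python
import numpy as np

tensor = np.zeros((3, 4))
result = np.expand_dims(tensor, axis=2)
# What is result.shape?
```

(3, 4, 1)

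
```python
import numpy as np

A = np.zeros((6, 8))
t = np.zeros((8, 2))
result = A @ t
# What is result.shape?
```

(6, 2)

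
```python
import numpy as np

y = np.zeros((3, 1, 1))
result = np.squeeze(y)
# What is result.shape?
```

(3,)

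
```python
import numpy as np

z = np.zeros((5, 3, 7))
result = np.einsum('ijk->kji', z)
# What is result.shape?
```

(7, 3, 5)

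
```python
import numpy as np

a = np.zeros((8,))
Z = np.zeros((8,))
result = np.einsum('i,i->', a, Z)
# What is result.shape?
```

()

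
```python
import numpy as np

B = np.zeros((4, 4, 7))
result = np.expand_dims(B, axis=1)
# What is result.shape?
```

(4, 1, 4, 7)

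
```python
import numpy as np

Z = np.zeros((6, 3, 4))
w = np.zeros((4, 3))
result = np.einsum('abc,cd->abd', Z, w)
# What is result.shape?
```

(6, 3, 3)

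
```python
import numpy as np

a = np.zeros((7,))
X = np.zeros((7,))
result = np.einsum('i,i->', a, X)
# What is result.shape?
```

()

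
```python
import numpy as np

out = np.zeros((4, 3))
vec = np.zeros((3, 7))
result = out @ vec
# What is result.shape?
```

(4, 7)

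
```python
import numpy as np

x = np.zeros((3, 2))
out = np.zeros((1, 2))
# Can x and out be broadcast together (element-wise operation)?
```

Yes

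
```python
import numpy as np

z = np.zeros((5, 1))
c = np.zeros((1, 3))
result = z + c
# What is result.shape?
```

(5, 3)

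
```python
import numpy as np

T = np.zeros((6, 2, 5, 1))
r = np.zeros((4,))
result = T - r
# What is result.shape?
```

(6, 2, 5, 4)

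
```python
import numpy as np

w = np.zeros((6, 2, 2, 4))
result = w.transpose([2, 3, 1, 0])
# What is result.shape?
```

(2, 4, 2, 6)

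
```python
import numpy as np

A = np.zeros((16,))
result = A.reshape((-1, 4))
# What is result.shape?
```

(4, 4)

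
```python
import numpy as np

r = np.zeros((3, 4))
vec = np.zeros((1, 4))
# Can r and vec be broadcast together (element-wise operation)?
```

Yes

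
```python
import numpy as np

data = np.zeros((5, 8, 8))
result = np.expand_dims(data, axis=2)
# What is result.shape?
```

(5, 8, 1, 8)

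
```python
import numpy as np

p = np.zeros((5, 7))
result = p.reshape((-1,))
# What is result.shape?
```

(35,)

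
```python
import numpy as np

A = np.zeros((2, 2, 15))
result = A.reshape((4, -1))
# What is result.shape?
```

(4, 15)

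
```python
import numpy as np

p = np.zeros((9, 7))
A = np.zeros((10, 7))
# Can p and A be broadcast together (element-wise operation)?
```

No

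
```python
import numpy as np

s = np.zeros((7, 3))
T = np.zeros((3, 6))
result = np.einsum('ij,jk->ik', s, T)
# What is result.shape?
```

(7, 6)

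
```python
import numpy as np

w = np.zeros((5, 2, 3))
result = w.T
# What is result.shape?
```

(3, 2, 5)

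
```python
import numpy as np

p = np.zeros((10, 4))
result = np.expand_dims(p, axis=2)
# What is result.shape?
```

(10, 4, 1)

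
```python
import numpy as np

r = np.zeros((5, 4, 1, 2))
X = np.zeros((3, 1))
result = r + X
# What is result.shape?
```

(5, 4, 3, 2)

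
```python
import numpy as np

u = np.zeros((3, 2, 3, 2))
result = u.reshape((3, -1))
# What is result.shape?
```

(3, 12)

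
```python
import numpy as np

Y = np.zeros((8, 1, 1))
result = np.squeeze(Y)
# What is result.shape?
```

(8,)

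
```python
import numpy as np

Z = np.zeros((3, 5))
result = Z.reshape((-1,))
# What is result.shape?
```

(15,)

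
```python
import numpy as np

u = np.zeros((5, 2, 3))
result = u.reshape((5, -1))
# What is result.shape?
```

(5, 6)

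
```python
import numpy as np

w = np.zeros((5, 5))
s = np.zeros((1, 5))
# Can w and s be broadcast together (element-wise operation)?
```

Yes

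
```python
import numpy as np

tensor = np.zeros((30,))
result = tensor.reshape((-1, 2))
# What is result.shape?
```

(15, 2)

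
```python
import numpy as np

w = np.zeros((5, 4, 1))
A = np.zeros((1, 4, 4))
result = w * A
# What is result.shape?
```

(5, 4, 4)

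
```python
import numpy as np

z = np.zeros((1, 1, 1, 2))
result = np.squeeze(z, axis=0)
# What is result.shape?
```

(1, 1, 2)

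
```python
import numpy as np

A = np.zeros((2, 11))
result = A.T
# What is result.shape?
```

(11, 2)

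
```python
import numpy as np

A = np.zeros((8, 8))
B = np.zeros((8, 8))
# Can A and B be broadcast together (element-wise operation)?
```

Yes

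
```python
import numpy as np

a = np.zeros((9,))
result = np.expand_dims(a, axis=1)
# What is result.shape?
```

(9, 1)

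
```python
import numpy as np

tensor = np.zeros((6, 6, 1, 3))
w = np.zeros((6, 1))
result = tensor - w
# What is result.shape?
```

(6, 6, 6, 3)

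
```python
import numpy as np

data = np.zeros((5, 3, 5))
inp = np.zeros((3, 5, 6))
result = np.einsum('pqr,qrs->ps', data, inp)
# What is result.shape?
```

(5, 6)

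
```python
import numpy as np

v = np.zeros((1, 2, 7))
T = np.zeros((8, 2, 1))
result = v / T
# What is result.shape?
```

(8, 2, 7)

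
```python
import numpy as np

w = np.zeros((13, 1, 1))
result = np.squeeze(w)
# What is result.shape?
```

(13,)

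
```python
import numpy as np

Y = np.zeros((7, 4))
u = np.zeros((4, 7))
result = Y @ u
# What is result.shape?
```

(7, 7)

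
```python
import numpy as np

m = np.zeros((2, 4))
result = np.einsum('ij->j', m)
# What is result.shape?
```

(4,)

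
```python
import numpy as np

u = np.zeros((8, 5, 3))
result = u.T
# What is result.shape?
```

(3, 5, 8)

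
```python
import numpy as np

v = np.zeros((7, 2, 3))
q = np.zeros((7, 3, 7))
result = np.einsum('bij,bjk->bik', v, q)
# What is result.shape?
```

(7, 2, 7)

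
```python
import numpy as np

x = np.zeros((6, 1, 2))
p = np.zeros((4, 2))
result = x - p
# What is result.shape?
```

(6, 4, 2)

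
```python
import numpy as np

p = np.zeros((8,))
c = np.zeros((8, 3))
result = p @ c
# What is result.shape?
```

(3,)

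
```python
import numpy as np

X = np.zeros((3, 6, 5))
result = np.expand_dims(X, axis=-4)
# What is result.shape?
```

(1, 3, 6, 5)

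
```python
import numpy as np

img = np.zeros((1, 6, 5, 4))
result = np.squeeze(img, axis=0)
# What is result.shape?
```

(6, 5, 4)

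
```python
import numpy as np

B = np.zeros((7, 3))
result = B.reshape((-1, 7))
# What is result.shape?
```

(3, 7)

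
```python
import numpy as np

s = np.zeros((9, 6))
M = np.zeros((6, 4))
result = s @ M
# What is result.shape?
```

(9, 4)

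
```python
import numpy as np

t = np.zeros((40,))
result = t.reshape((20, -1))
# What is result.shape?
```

(20, 2)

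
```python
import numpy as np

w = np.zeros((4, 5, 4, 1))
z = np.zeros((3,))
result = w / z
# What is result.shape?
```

(4, 5, 4, 3)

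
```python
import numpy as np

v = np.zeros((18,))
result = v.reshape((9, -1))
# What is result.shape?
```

(9, 2)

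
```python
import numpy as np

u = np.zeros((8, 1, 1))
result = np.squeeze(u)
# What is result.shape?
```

(8,)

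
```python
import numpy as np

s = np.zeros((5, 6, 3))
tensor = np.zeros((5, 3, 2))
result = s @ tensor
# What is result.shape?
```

(5, 6, 2)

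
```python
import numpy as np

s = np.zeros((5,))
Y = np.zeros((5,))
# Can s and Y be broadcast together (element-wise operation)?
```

Yes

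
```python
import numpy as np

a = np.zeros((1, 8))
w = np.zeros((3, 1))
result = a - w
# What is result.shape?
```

(3, 8)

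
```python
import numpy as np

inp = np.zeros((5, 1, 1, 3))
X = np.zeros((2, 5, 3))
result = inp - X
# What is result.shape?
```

(5, 2, 5, 3)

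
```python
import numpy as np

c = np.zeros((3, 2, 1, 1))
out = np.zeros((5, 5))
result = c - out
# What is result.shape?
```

(3, 2, 5, 5)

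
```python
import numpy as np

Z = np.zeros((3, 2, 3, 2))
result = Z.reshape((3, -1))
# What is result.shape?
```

(3, 12)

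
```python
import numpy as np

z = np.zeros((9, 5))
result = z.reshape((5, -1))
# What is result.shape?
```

(5, 9)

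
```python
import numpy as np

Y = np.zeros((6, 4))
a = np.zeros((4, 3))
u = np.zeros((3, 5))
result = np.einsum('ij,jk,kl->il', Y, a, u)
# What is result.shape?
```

(6, 5)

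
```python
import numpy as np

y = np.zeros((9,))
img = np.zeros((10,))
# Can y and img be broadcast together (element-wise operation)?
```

No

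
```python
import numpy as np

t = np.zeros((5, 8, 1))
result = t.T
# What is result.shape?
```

(1, 8, 5)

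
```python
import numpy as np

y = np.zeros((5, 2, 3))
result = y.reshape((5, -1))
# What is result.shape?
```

(5, 6)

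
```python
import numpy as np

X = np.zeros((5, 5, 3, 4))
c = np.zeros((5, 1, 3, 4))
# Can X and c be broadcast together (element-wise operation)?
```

Yes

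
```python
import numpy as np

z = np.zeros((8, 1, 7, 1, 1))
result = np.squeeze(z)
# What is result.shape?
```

(8, 7)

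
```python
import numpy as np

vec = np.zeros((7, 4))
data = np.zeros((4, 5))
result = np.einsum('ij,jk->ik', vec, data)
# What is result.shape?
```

(7, 5)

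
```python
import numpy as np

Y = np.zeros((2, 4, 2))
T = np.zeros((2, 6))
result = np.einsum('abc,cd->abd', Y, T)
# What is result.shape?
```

(2, 4, 6)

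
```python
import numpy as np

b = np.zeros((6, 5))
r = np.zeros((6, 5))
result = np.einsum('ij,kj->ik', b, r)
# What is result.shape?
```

(6, 6)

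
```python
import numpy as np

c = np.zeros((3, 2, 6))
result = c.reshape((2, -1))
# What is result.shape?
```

(2, 18)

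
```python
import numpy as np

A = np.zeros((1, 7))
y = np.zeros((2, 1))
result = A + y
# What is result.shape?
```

(2, 7)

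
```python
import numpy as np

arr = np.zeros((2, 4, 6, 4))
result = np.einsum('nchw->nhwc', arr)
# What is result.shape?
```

(2, 6, 4, 4)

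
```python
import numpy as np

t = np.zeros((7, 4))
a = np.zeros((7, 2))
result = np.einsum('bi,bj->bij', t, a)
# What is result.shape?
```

(7, 4, 2)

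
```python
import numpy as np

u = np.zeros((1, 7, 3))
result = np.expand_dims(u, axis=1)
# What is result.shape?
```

(1, 1, 7, 3)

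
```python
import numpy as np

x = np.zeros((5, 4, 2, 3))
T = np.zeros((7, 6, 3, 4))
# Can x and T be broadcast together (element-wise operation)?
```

No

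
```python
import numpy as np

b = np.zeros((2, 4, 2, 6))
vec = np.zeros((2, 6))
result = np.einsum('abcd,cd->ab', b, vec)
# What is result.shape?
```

(2, 4)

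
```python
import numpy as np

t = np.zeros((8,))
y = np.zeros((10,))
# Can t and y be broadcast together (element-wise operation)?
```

No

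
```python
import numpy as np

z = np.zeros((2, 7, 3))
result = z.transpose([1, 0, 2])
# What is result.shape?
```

(7, 2, 3)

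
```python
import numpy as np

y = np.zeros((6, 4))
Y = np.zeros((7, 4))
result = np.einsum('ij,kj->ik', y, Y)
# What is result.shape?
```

(6, 7)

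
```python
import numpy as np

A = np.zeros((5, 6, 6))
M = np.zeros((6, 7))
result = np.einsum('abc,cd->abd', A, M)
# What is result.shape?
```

(5, 6, 7)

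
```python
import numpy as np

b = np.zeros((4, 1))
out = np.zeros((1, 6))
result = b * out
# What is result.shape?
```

(4, 6)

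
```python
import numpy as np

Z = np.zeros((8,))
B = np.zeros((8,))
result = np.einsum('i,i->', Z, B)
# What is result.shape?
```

()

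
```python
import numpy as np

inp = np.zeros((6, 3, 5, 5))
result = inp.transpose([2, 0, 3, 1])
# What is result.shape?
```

(5, 6, 5, 3)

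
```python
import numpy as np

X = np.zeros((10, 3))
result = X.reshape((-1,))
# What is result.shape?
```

(30,)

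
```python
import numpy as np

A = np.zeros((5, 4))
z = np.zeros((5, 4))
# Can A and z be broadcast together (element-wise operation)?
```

Yes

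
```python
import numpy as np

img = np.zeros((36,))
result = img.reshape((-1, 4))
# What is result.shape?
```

(9, 4)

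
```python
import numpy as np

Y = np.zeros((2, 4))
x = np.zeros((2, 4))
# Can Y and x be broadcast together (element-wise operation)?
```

Yes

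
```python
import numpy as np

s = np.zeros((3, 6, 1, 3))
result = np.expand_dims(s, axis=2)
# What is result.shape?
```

(3, 6, 1, 1, 3)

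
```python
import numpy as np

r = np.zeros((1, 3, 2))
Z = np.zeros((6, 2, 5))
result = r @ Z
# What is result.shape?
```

(6, 3, 5)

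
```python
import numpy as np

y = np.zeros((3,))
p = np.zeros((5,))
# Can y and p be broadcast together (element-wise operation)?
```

No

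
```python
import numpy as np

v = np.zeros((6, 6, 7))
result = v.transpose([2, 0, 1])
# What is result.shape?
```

(7, 6, 6)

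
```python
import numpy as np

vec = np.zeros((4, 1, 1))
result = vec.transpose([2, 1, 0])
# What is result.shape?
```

(1, 1, 4)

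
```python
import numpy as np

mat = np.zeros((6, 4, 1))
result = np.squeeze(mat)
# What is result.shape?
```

(6, 4)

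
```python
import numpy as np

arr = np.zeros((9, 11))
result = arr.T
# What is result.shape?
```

(11, 9)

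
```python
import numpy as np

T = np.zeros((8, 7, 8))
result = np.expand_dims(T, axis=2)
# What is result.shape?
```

(8, 7, 1, 8)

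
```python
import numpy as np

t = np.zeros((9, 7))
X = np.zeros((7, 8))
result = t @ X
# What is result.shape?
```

(9, 8)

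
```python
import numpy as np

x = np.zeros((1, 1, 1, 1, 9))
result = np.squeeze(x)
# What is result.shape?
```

(9,)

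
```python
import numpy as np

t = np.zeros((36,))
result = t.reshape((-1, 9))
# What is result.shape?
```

(4, 9)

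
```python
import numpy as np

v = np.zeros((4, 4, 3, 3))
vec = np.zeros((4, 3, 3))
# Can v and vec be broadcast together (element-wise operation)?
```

Yes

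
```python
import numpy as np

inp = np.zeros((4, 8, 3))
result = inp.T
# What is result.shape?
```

(3, 8, 4)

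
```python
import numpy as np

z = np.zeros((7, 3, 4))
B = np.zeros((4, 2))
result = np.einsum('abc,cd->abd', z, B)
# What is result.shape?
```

(7, 3, 2)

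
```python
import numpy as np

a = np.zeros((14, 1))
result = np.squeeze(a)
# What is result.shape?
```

(14,)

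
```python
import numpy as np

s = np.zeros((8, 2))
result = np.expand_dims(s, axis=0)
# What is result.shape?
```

(1, 8, 2)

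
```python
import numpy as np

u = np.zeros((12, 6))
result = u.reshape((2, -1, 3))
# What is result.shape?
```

(2, 12, 3)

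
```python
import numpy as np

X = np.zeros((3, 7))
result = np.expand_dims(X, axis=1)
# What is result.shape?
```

(3, 1, 7)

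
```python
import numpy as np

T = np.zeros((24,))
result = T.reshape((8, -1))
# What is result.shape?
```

(8, 3)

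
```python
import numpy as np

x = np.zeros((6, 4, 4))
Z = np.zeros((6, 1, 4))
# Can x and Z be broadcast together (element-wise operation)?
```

Yes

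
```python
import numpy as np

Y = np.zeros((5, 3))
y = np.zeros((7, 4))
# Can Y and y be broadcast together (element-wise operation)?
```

No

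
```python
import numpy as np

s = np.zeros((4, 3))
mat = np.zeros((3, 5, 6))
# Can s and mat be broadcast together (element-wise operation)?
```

No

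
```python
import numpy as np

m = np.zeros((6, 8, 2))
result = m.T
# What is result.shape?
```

(2, 8, 6)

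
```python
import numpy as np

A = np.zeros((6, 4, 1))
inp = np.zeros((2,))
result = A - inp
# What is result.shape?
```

(6, 4, 2)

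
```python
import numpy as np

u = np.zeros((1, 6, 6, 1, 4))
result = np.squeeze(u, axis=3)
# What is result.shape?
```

(1, 6, 6, 4)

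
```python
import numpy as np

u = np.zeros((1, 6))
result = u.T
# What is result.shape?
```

(6, 1)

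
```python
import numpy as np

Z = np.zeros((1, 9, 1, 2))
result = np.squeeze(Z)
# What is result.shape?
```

(9, 2)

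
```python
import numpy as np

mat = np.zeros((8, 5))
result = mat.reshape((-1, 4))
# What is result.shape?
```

(10, 4)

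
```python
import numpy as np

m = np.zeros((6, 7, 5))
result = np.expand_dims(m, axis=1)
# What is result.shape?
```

(6, 1, 7, 5)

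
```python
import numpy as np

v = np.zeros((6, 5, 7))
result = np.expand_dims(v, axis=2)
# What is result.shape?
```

(6, 5, 1, 7)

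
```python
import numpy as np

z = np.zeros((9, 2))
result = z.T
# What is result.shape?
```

(2, 9)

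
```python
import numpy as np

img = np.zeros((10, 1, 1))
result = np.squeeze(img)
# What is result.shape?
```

(10,)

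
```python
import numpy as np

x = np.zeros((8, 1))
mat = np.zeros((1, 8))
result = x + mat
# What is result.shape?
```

(8, 8)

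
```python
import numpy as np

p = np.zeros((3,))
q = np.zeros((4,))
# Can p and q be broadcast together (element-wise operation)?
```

No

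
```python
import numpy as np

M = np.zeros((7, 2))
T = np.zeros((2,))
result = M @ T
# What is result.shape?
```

(7,)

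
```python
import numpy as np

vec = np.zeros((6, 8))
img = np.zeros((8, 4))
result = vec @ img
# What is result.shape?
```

(6, 4)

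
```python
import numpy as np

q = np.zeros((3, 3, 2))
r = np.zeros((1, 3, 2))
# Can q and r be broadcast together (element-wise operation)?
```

Yes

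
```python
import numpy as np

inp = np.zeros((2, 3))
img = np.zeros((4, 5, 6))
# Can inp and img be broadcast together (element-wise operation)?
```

No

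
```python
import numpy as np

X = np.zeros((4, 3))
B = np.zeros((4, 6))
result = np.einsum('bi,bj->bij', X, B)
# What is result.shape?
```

(4, 3, 6)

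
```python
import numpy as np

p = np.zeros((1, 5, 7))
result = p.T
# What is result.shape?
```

(7, 5, 1)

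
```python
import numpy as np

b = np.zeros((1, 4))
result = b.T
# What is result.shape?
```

(4, 1)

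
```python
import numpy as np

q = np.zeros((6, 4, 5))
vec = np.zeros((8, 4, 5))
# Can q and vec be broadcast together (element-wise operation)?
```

No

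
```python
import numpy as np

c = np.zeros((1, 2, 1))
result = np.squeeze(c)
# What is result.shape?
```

(2,)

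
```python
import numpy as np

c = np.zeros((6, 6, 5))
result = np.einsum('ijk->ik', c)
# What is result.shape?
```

(6, 5)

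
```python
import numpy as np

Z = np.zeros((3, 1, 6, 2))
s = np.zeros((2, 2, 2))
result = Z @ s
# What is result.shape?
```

(3, 2, 6, 2)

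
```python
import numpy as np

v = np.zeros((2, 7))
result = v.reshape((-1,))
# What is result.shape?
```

(14,)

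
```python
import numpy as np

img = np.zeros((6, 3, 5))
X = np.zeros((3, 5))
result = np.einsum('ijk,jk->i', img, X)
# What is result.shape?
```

(6,)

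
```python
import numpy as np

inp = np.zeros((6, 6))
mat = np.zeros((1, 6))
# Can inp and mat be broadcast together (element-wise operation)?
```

Yes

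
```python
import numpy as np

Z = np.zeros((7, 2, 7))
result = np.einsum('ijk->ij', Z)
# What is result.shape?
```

(7, 2)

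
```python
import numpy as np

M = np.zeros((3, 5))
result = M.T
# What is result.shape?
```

(5, 3)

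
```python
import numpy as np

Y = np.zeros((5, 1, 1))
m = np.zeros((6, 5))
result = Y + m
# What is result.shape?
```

(5, 6, 5)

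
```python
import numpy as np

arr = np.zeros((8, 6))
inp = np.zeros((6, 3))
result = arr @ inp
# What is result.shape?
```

(8, 3)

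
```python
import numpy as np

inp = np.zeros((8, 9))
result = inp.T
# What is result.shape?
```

(9, 8)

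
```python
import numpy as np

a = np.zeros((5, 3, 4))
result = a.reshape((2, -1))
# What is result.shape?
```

(2, 30)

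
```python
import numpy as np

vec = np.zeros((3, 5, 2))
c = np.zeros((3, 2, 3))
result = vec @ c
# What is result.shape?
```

(3, 5, 3)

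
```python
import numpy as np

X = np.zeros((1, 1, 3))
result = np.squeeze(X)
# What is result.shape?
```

(3,)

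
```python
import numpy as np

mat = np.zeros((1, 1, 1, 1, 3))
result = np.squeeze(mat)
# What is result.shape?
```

(3,)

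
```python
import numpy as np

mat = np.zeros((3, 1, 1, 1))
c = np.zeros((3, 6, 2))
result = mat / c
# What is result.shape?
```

(3, 3, 6, 2)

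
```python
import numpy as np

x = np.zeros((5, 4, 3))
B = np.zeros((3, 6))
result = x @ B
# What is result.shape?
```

(5, 4, 6)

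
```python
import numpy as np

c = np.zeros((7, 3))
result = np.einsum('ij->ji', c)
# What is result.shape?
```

(3, 7)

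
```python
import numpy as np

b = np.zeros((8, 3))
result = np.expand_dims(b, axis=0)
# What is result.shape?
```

(1, 8, 3)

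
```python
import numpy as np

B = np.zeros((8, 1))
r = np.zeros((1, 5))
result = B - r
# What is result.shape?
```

(8, 5)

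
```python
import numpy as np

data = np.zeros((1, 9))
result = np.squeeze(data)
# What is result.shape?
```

(9,)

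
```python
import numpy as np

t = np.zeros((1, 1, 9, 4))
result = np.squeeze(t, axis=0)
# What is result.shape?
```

(1, 9, 4)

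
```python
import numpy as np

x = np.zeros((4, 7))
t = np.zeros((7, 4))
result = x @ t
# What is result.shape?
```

(4, 4)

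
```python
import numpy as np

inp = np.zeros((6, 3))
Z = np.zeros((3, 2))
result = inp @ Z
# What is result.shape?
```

(6, 2)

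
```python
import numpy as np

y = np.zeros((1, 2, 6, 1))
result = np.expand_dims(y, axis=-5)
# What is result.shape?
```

(1, 1, 2, 6, 1)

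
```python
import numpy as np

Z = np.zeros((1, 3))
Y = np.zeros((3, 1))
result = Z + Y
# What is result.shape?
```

(3, 3)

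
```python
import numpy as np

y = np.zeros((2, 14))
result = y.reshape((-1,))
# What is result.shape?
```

(28,)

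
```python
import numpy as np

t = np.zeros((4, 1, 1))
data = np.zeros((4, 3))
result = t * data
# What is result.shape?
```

(4, 4, 3)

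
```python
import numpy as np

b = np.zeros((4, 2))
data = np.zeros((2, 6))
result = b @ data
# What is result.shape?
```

(4, 6)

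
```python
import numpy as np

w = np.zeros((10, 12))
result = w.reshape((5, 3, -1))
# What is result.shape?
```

(5, 3, 8)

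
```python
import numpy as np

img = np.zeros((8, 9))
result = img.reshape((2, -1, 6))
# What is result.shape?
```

(2, 6, 6)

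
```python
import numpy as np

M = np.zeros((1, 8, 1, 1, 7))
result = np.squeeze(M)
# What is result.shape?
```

(8, 7)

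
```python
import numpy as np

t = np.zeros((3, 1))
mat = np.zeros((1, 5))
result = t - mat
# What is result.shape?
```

(3, 5)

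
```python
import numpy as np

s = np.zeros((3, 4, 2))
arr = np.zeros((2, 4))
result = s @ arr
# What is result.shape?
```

(3, 4, 4)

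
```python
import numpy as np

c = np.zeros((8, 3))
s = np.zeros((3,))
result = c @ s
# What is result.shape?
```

(8,)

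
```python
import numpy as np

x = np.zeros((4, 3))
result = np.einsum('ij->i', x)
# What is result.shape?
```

(4,)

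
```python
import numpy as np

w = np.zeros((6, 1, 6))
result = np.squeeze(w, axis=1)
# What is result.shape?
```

(6, 6)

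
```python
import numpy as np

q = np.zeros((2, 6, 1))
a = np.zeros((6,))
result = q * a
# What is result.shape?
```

(2, 6, 6)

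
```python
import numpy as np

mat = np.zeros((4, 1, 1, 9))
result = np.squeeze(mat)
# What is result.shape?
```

(4, 9)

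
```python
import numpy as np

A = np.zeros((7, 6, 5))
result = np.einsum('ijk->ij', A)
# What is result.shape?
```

(7, 6)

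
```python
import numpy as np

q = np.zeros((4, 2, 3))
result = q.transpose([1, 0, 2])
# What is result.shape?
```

(2, 4, 3)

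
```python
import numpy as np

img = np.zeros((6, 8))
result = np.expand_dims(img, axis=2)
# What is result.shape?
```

(6, 8, 1)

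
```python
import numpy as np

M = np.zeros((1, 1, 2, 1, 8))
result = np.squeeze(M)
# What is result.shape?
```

(2, 8)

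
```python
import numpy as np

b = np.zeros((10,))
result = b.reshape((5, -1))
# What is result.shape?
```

(5, 2)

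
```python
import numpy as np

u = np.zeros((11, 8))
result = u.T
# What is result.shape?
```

(8, 11)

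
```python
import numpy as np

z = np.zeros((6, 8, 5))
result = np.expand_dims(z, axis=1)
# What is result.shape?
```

(6, 1, 8, 5)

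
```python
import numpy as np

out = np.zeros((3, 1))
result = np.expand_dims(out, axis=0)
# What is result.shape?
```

(1, 3, 1)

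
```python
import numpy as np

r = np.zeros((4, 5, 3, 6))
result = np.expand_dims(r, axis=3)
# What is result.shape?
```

(4, 5, 3, 1, 6)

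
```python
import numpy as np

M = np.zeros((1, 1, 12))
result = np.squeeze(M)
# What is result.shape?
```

(12,)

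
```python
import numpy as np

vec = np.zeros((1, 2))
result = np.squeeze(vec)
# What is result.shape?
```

(2,)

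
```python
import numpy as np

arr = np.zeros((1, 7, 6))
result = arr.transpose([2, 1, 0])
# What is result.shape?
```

(6, 7, 1)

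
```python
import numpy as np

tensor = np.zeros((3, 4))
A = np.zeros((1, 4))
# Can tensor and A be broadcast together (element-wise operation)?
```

Yes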